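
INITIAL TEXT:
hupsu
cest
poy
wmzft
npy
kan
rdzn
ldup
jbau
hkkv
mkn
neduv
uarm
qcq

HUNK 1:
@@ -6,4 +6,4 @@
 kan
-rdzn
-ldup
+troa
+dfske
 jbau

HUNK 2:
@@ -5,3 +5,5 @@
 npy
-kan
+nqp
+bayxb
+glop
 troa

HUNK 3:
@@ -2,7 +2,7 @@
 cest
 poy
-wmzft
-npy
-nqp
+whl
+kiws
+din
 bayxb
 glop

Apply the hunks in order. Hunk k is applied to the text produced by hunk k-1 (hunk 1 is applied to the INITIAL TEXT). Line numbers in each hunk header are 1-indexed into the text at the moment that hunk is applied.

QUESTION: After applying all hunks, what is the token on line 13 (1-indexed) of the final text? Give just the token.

Answer: mkn

Derivation:
Hunk 1: at line 6 remove [rdzn,ldup] add [troa,dfske] -> 14 lines: hupsu cest poy wmzft npy kan troa dfske jbau hkkv mkn neduv uarm qcq
Hunk 2: at line 5 remove [kan] add [nqp,bayxb,glop] -> 16 lines: hupsu cest poy wmzft npy nqp bayxb glop troa dfske jbau hkkv mkn neduv uarm qcq
Hunk 3: at line 2 remove [wmzft,npy,nqp] add [whl,kiws,din] -> 16 lines: hupsu cest poy whl kiws din bayxb glop troa dfske jbau hkkv mkn neduv uarm qcq
Final line 13: mkn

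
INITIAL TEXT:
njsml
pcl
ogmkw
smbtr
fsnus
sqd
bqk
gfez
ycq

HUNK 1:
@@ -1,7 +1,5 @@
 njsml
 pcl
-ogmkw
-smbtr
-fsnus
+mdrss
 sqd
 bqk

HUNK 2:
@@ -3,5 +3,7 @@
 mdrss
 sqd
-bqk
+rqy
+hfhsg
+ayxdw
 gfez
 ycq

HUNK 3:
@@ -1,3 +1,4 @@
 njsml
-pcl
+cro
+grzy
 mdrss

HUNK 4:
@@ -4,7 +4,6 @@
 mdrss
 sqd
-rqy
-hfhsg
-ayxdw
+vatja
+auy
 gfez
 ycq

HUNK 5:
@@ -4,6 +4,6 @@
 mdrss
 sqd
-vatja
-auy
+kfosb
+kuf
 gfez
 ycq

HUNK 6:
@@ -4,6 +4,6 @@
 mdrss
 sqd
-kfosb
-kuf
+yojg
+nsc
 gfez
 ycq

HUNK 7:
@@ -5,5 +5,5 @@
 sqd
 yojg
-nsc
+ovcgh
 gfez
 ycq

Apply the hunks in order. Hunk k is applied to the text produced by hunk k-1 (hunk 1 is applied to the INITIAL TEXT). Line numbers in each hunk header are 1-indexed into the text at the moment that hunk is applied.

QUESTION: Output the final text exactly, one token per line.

Answer: njsml
cro
grzy
mdrss
sqd
yojg
ovcgh
gfez
ycq

Derivation:
Hunk 1: at line 1 remove [ogmkw,smbtr,fsnus] add [mdrss] -> 7 lines: njsml pcl mdrss sqd bqk gfez ycq
Hunk 2: at line 3 remove [bqk] add [rqy,hfhsg,ayxdw] -> 9 lines: njsml pcl mdrss sqd rqy hfhsg ayxdw gfez ycq
Hunk 3: at line 1 remove [pcl] add [cro,grzy] -> 10 lines: njsml cro grzy mdrss sqd rqy hfhsg ayxdw gfez ycq
Hunk 4: at line 4 remove [rqy,hfhsg,ayxdw] add [vatja,auy] -> 9 lines: njsml cro grzy mdrss sqd vatja auy gfez ycq
Hunk 5: at line 4 remove [vatja,auy] add [kfosb,kuf] -> 9 lines: njsml cro grzy mdrss sqd kfosb kuf gfez ycq
Hunk 6: at line 4 remove [kfosb,kuf] add [yojg,nsc] -> 9 lines: njsml cro grzy mdrss sqd yojg nsc gfez ycq
Hunk 7: at line 5 remove [nsc] add [ovcgh] -> 9 lines: njsml cro grzy mdrss sqd yojg ovcgh gfez ycq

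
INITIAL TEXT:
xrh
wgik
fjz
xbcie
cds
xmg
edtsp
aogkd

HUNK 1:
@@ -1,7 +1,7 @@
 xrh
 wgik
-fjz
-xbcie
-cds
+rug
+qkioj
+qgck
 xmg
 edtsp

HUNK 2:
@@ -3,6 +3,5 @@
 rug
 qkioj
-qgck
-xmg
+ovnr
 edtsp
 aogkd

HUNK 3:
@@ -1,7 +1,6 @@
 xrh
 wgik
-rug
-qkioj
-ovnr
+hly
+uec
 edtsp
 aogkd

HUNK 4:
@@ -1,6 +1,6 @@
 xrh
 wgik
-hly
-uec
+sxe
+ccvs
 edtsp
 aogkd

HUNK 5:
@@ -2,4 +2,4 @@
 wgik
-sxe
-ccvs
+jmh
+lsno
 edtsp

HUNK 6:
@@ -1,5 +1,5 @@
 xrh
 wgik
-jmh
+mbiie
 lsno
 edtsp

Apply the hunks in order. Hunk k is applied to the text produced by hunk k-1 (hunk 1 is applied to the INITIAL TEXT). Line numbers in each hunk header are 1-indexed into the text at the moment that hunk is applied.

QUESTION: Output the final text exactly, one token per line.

Hunk 1: at line 1 remove [fjz,xbcie,cds] add [rug,qkioj,qgck] -> 8 lines: xrh wgik rug qkioj qgck xmg edtsp aogkd
Hunk 2: at line 3 remove [qgck,xmg] add [ovnr] -> 7 lines: xrh wgik rug qkioj ovnr edtsp aogkd
Hunk 3: at line 1 remove [rug,qkioj,ovnr] add [hly,uec] -> 6 lines: xrh wgik hly uec edtsp aogkd
Hunk 4: at line 1 remove [hly,uec] add [sxe,ccvs] -> 6 lines: xrh wgik sxe ccvs edtsp aogkd
Hunk 5: at line 2 remove [sxe,ccvs] add [jmh,lsno] -> 6 lines: xrh wgik jmh lsno edtsp aogkd
Hunk 6: at line 1 remove [jmh] add [mbiie] -> 6 lines: xrh wgik mbiie lsno edtsp aogkd

Answer: xrh
wgik
mbiie
lsno
edtsp
aogkd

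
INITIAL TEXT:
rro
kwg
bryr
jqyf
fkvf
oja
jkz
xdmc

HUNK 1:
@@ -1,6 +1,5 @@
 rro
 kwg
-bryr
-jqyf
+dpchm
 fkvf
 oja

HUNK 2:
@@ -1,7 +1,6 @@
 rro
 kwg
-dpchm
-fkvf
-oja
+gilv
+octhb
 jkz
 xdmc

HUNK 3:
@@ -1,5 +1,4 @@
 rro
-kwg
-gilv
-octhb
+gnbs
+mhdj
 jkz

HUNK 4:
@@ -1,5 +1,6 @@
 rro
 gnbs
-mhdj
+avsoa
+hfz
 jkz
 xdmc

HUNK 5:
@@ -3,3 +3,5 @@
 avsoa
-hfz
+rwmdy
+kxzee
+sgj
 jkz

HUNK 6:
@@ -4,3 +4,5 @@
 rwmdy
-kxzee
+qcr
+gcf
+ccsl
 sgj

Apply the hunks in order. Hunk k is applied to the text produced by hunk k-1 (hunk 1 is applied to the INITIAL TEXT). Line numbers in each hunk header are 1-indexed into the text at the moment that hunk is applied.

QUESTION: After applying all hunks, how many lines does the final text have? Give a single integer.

Hunk 1: at line 1 remove [bryr,jqyf] add [dpchm] -> 7 lines: rro kwg dpchm fkvf oja jkz xdmc
Hunk 2: at line 1 remove [dpchm,fkvf,oja] add [gilv,octhb] -> 6 lines: rro kwg gilv octhb jkz xdmc
Hunk 3: at line 1 remove [kwg,gilv,octhb] add [gnbs,mhdj] -> 5 lines: rro gnbs mhdj jkz xdmc
Hunk 4: at line 1 remove [mhdj] add [avsoa,hfz] -> 6 lines: rro gnbs avsoa hfz jkz xdmc
Hunk 5: at line 3 remove [hfz] add [rwmdy,kxzee,sgj] -> 8 lines: rro gnbs avsoa rwmdy kxzee sgj jkz xdmc
Hunk 6: at line 4 remove [kxzee] add [qcr,gcf,ccsl] -> 10 lines: rro gnbs avsoa rwmdy qcr gcf ccsl sgj jkz xdmc
Final line count: 10

Answer: 10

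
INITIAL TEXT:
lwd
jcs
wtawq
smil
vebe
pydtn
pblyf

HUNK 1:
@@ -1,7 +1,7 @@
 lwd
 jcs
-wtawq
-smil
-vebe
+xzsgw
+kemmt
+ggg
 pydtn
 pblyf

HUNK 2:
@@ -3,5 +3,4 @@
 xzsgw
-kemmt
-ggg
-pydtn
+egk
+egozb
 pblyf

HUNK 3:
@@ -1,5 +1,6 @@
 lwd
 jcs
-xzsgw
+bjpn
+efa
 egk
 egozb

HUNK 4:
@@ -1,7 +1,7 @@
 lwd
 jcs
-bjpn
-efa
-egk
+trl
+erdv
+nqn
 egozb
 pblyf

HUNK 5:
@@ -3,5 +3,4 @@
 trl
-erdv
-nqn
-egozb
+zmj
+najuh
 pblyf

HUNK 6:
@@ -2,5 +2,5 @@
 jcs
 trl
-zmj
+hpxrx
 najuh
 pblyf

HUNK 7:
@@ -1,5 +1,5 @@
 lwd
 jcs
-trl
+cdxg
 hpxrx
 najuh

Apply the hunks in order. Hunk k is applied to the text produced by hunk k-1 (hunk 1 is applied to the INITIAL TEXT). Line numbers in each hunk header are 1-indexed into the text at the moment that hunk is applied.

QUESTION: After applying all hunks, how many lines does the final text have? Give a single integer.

Hunk 1: at line 1 remove [wtawq,smil,vebe] add [xzsgw,kemmt,ggg] -> 7 lines: lwd jcs xzsgw kemmt ggg pydtn pblyf
Hunk 2: at line 3 remove [kemmt,ggg,pydtn] add [egk,egozb] -> 6 lines: lwd jcs xzsgw egk egozb pblyf
Hunk 3: at line 1 remove [xzsgw] add [bjpn,efa] -> 7 lines: lwd jcs bjpn efa egk egozb pblyf
Hunk 4: at line 1 remove [bjpn,efa,egk] add [trl,erdv,nqn] -> 7 lines: lwd jcs trl erdv nqn egozb pblyf
Hunk 5: at line 3 remove [erdv,nqn,egozb] add [zmj,najuh] -> 6 lines: lwd jcs trl zmj najuh pblyf
Hunk 6: at line 2 remove [zmj] add [hpxrx] -> 6 lines: lwd jcs trl hpxrx najuh pblyf
Hunk 7: at line 1 remove [trl] add [cdxg] -> 6 lines: lwd jcs cdxg hpxrx najuh pblyf
Final line count: 6

Answer: 6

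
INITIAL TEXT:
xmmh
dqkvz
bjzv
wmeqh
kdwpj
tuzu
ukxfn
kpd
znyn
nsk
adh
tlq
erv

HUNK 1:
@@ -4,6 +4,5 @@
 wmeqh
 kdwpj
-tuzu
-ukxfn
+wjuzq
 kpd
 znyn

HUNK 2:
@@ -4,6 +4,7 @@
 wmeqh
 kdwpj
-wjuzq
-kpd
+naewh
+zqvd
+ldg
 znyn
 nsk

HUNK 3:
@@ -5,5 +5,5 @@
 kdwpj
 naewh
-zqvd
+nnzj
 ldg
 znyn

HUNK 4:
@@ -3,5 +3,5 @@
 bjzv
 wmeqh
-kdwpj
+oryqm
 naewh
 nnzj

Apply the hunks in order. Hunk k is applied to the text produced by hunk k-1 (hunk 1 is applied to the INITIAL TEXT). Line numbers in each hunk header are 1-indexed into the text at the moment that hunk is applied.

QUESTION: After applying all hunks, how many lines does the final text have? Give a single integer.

Hunk 1: at line 4 remove [tuzu,ukxfn] add [wjuzq] -> 12 lines: xmmh dqkvz bjzv wmeqh kdwpj wjuzq kpd znyn nsk adh tlq erv
Hunk 2: at line 4 remove [wjuzq,kpd] add [naewh,zqvd,ldg] -> 13 lines: xmmh dqkvz bjzv wmeqh kdwpj naewh zqvd ldg znyn nsk adh tlq erv
Hunk 3: at line 5 remove [zqvd] add [nnzj] -> 13 lines: xmmh dqkvz bjzv wmeqh kdwpj naewh nnzj ldg znyn nsk adh tlq erv
Hunk 4: at line 3 remove [kdwpj] add [oryqm] -> 13 lines: xmmh dqkvz bjzv wmeqh oryqm naewh nnzj ldg znyn nsk adh tlq erv
Final line count: 13

Answer: 13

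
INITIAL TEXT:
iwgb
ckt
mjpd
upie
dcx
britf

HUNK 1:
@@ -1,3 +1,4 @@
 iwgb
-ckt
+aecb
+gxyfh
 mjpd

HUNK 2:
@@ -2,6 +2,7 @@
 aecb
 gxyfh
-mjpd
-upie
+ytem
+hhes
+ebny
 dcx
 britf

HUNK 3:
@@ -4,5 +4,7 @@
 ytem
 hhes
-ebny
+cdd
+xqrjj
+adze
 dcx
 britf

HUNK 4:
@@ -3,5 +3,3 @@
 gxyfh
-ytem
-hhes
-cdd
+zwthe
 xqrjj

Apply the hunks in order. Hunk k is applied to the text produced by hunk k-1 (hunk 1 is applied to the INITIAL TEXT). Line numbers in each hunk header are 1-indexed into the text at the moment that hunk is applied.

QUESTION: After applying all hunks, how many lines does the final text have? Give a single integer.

Hunk 1: at line 1 remove [ckt] add [aecb,gxyfh] -> 7 lines: iwgb aecb gxyfh mjpd upie dcx britf
Hunk 2: at line 2 remove [mjpd,upie] add [ytem,hhes,ebny] -> 8 lines: iwgb aecb gxyfh ytem hhes ebny dcx britf
Hunk 3: at line 4 remove [ebny] add [cdd,xqrjj,adze] -> 10 lines: iwgb aecb gxyfh ytem hhes cdd xqrjj adze dcx britf
Hunk 4: at line 3 remove [ytem,hhes,cdd] add [zwthe] -> 8 lines: iwgb aecb gxyfh zwthe xqrjj adze dcx britf
Final line count: 8

Answer: 8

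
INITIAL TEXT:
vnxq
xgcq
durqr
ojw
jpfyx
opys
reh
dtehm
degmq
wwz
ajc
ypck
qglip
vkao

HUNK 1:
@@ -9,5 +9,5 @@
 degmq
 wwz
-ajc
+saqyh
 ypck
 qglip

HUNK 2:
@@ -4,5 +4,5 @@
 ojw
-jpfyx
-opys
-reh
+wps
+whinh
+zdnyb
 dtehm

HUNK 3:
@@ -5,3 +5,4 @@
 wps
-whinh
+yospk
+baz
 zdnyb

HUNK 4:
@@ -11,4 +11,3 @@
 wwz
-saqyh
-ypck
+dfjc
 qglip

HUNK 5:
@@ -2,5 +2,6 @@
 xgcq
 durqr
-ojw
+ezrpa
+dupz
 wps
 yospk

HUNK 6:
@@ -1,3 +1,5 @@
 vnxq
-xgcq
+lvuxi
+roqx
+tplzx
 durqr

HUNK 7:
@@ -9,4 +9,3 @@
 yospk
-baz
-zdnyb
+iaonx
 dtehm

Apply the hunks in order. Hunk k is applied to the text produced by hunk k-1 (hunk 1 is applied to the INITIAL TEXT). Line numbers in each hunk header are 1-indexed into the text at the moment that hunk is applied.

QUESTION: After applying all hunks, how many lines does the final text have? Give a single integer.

Answer: 16

Derivation:
Hunk 1: at line 9 remove [ajc] add [saqyh] -> 14 lines: vnxq xgcq durqr ojw jpfyx opys reh dtehm degmq wwz saqyh ypck qglip vkao
Hunk 2: at line 4 remove [jpfyx,opys,reh] add [wps,whinh,zdnyb] -> 14 lines: vnxq xgcq durqr ojw wps whinh zdnyb dtehm degmq wwz saqyh ypck qglip vkao
Hunk 3: at line 5 remove [whinh] add [yospk,baz] -> 15 lines: vnxq xgcq durqr ojw wps yospk baz zdnyb dtehm degmq wwz saqyh ypck qglip vkao
Hunk 4: at line 11 remove [saqyh,ypck] add [dfjc] -> 14 lines: vnxq xgcq durqr ojw wps yospk baz zdnyb dtehm degmq wwz dfjc qglip vkao
Hunk 5: at line 2 remove [ojw] add [ezrpa,dupz] -> 15 lines: vnxq xgcq durqr ezrpa dupz wps yospk baz zdnyb dtehm degmq wwz dfjc qglip vkao
Hunk 6: at line 1 remove [xgcq] add [lvuxi,roqx,tplzx] -> 17 lines: vnxq lvuxi roqx tplzx durqr ezrpa dupz wps yospk baz zdnyb dtehm degmq wwz dfjc qglip vkao
Hunk 7: at line 9 remove [baz,zdnyb] add [iaonx] -> 16 lines: vnxq lvuxi roqx tplzx durqr ezrpa dupz wps yospk iaonx dtehm degmq wwz dfjc qglip vkao
Final line count: 16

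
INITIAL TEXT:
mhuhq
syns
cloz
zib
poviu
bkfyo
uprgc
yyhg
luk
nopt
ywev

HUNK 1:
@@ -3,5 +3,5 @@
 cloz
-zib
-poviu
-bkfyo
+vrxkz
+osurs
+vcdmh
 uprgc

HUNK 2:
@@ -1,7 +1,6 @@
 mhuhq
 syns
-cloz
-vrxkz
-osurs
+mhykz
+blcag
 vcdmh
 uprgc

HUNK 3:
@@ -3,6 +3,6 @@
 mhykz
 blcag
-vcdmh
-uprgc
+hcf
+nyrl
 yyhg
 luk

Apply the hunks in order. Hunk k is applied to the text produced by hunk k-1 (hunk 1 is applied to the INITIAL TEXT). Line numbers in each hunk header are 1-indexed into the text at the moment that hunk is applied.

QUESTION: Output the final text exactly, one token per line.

Hunk 1: at line 3 remove [zib,poviu,bkfyo] add [vrxkz,osurs,vcdmh] -> 11 lines: mhuhq syns cloz vrxkz osurs vcdmh uprgc yyhg luk nopt ywev
Hunk 2: at line 1 remove [cloz,vrxkz,osurs] add [mhykz,blcag] -> 10 lines: mhuhq syns mhykz blcag vcdmh uprgc yyhg luk nopt ywev
Hunk 3: at line 3 remove [vcdmh,uprgc] add [hcf,nyrl] -> 10 lines: mhuhq syns mhykz blcag hcf nyrl yyhg luk nopt ywev

Answer: mhuhq
syns
mhykz
blcag
hcf
nyrl
yyhg
luk
nopt
ywev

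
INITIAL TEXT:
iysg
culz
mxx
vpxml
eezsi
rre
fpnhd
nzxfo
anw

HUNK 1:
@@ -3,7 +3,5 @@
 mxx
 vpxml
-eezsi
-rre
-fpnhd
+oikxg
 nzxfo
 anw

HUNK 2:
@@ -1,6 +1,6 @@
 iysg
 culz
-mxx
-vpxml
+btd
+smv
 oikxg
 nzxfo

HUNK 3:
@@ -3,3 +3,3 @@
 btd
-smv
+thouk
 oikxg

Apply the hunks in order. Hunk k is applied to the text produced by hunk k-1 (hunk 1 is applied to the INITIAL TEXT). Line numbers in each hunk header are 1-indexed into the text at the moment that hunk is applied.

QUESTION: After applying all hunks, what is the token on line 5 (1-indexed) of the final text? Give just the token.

Answer: oikxg

Derivation:
Hunk 1: at line 3 remove [eezsi,rre,fpnhd] add [oikxg] -> 7 lines: iysg culz mxx vpxml oikxg nzxfo anw
Hunk 2: at line 1 remove [mxx,vpxml] add [btd,smv] -> 7 lines: iysg culz btd smv oikxg nzxfo anw
Hunk 3: at line 3 remove [smv] add [thouk] -> 7 lines: iysg culz btd thouk oikxg nzxfo anw
Final line 5: oikxg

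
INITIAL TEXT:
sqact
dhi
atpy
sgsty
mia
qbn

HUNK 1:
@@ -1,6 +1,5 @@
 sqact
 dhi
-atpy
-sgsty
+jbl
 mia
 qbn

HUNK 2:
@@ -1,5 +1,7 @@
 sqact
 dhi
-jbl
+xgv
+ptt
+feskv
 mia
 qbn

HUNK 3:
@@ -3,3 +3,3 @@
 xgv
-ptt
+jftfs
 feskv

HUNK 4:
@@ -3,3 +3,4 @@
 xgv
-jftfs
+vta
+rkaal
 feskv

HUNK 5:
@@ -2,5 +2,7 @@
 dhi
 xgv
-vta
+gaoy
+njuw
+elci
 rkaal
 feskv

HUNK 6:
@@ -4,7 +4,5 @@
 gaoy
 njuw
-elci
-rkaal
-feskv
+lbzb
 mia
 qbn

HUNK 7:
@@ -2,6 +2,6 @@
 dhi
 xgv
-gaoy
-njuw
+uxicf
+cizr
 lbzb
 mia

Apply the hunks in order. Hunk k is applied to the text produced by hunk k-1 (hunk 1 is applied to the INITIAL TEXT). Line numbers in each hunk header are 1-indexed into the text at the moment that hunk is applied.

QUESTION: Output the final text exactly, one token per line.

Hunk 1: at line 1 remove [atpy,sgsty] add [jbl] -> 5 lines: sqact dhi jbl mia qbn
Hunk 2: at line 1 remove [jbl] add [xgv,ptt,feskv] -> 7 lines: sqact dhi xgv ptt feskv mia qbn
Hunk 3: at line 3 remove [ptt] add [jftfs] -> 7 lines: sqact dhi xgv jftfs feskv mia qbn
Hunk 4: at line 3 remove [jftfs] add [vta,rkaal] -> 8 lines: sqact dhi xgv vta rkaal feskv mia qbn
Hunk 5: at line 2 remove [vta] add [gaoy,njuw,elci] -> 10 lines: sqact dhi xgv gaoy njuw elci rkaal feskv mia qbn
Hunk 6: at line 4 remove [elci,rkaal,feskv] add [lbzb] -> 8 lines: sqact dhi xgv gaoy njuw lbzb mia qbn
Hunk 7: at line 2 remove [gaoy,njuw] add [uxicf,cizr] -> 8 lines: sqact dhi xgv uxicf cizr lbzb mia qbn

Answer: sqact
dhi
xgv
uxicf
cizr
lbzb
mia
qbn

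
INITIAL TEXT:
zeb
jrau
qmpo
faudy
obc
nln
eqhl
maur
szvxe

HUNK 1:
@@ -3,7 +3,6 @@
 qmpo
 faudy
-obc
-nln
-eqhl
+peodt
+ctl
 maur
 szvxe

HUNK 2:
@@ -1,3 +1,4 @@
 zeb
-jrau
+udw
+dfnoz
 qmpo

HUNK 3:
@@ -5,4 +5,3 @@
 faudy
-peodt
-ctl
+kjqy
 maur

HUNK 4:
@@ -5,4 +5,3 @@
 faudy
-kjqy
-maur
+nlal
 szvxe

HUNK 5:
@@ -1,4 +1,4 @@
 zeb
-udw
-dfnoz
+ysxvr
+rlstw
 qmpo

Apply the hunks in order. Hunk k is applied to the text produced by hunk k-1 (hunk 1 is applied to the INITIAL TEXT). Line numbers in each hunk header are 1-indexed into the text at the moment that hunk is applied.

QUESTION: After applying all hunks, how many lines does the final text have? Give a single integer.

Answer: 7

Derivation:
Hunk 1: at line 3 remove [obc,nln,eqhl] add [peodt,ctl] -> 8 lines: zeb jrau qmpo faudy peodt ctl maur szvxe
Hunk 2: at line 1 remove [jrau] add [udw,dfnoz] -> 9 lines: zeb udw dfnoz qmpo faudy peodt ctl maur szvxe
Hunk 3: at line 5 remove [peodt,ctl] add [kjqy] -> 8 lines: zeb udw dfnoz qmpo faudy kjqy maur szvxe
Hunk 4: at line 5 remove [kjqy,maur] add [nlal] -> 7 lines: zeb udw dfnoz qmpo faudy nlal szvxe
Hunk 5: at line 1 remove [udw,dfnoz] add [ysxvr,rlstw] -> 7 lines: zeb ysxvr rlstw qmpo faudy nlal szvxe
Final line count: 7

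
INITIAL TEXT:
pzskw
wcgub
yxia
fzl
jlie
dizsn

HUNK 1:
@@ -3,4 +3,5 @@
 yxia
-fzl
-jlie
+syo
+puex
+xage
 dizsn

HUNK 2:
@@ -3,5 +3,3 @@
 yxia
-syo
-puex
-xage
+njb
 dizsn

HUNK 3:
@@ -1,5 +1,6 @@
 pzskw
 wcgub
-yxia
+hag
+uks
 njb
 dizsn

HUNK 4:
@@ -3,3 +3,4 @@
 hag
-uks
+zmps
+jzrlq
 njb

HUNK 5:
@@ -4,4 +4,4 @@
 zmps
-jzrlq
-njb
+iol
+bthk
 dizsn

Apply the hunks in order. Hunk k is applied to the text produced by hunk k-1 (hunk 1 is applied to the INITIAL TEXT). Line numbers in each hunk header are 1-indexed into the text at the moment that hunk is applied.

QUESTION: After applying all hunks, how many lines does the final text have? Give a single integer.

Answer: 7

Derivation:
Hunk 1: at line 3 remove [fzl,jlie] add [syo,puex,xage] -> 7 lines: pzskw wcgub yxia syo puex xage dizsn
Hunk 2: at line 3 remove [syo,puex,xage] add [njb] -> 5 lines: pzskw wcgub yxia njb dizsn
Hunk 3: at line 1 remove [yxia] add [hag,uks] -> 6 lines: pzskw wcgub hag uks njb dizsn
Hunk 4: at line 3 remove [uks] add [zmps,jzrlq] -> 7 lines: pzskw wcgub hag zmps jzrlq njb dizsn
Hunk 5: at line 4 remove [jzrlq,njb] add [iol,bthk] -> 7 lines: pzskw wcgub hag zmps iol bthk dizsn
Final line count: 7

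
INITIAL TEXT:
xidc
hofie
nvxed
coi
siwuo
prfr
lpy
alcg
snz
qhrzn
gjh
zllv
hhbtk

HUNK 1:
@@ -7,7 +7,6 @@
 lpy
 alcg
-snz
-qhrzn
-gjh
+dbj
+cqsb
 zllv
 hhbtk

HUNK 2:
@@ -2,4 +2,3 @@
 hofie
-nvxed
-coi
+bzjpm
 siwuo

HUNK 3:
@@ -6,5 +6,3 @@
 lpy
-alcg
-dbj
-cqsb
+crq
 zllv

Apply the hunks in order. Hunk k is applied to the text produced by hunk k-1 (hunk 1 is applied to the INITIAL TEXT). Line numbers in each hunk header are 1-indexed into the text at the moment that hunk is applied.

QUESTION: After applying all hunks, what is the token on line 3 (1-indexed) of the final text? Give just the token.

Answer: bzjpm

Derivation:
Hunk 1: at line 7 remove [snz,qhrzn,gjh] add [dbj,cqsb] -> 12 lines: xidc hofie nvxed coi siwuo prfr lpy alcg dbj cqsb zllv hhbtk
Hunk 2: at line 2 remove [nvxed,coi] add [bzjpm] -> 11 lines: xidc hofie bzjpm siwuo prfr lpy alcg dbj cqsb zllv hhbtk
Hunk 3: at line 6 remove [alcg,dbj,cqsb] add [crq] -> 9 lines: xidc hofie bzjpm siwuo prfr lpy crq zllv hhbtk
Final line 3: bzjpm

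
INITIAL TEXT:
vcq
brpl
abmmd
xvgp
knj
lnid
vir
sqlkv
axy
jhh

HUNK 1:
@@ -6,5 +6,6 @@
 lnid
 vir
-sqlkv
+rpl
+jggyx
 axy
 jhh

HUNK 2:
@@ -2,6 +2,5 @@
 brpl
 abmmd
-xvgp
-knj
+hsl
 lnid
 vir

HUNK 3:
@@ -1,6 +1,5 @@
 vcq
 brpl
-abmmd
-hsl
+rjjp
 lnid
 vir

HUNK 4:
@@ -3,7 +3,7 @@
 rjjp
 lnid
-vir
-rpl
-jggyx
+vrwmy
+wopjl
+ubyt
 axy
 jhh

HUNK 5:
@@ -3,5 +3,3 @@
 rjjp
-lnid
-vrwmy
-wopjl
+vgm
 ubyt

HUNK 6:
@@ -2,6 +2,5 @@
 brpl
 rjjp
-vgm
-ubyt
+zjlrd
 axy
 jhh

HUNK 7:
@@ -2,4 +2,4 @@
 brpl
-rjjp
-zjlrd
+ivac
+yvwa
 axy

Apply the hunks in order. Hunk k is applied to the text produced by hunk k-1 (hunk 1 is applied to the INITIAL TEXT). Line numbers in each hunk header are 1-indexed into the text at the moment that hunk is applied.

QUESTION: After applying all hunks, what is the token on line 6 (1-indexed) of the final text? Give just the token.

Answer: jhh

Derivation:
Hunk 1: at line 6 remove [sqlkv] add [rpl,jggyx] -> 11 lines: vcq brpl abmmd xvgp knj lnid vir rpl jggyx axy jhh
Hunk 2: at line 2 remove [xvgp,knj] add [hsl] -> 10 lines: vcq brpl abmmd hsl lnid vir rpl jggyx axy jhh
Hunk 3: at line 1 remove [abmmd,hsl] add [rjjp] -> 9 lines: vcq brpl rjjp lnid vir rpl jggyx axy jhh
Hunk 4: at line 3 remove [vir,rpl,jggyx] add [vrwmy,wopjl,ubyt] -> 9 lines: vcq brpl rjjp lnid vrwmy wopjl ubyt axy jhh
Hunk 5: at line 3 remove [lnid,vrwmy,wopjl] add [vgm] -> 7 lines: vcq brpl rjjp vgm ubyt axy jhh
Hunk 6: at line 2 remove [vgm,ubyt] add [zjlrd] -> 6 lines: vcq brpl rjjp zjlrd axy jhh
Hunk 7: at line 2 remove [rjjp,zjlrd] add [ivac,yvwa] -> 6 lines: vcq brpl ivac yvwa axy jhh
Final line 6: jhh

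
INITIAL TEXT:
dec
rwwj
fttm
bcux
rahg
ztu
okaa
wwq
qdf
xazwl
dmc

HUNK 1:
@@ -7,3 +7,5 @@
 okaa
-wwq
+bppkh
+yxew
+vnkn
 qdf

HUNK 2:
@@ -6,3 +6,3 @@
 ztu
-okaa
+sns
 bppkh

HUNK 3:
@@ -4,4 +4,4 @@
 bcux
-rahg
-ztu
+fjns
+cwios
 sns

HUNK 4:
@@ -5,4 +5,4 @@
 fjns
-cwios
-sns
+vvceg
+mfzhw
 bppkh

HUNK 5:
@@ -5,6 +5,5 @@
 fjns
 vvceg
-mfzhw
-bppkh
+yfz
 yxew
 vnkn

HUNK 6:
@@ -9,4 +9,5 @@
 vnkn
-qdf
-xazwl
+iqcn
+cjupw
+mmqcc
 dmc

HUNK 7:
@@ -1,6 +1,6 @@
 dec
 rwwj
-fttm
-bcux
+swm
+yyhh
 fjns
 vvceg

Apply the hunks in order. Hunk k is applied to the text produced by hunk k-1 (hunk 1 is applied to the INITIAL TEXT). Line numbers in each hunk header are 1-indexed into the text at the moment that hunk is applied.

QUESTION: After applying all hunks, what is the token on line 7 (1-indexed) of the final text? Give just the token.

Answer: yfz

Derivation:
Hunk 1: at line 7 remove [wwq] add [bppkh,yxew,vnkn] -> 13 lines: dec rwwj fttm bcux rahg ztu okaa bppkh yxew vnkn qdf xazwl dmc
Hunk 2: at line 6 remove [okaa] add [sns] -> 13 lines: dec rwwj fttm bcux rahg ztu sns bppkh yxew vnkn qdf xazwl dmc
Hunk 3: at line 4 remove [rahg,ztu] add [fjns,cwios] -> 13 lines: dec rwwj fttm bcux fjns cwios sns bppkh yxew vnkn qdf xazwl dmc
Hunk 4: at line 5 remove [cwios,sns] add [vvceg,mfzhw] -> 13 lines: dec rwwj fttm bcux fjns vvceg mfzhw bppkh yxew vnkn qdf xazwl dmc
Hunk 5: at line 5 remove [mfzhw,bppkh] add [yfz] -> 12 lines: dec rwwj fttm bcux fjns vvceg yfz yxew vnkn qdf xazwl dmc
Hunk 6: at line 9 remove [qdf,xazwl] add [iqcn,cjupw,mmqcc] -> 13 lines: dec rwwj fttm bcux fjns vvceg yfz yxew vnkn iqcn cjupw mmqcc dmc
Hunk 7: at line 1 remove [fttm,bcux] add [swm,yyhh] -> 13 lines: dec rwwj swm yyhh fjns vvceg yfz yxew vnkn iqcn cjupw mmqcc dmc
Final line 7: yfz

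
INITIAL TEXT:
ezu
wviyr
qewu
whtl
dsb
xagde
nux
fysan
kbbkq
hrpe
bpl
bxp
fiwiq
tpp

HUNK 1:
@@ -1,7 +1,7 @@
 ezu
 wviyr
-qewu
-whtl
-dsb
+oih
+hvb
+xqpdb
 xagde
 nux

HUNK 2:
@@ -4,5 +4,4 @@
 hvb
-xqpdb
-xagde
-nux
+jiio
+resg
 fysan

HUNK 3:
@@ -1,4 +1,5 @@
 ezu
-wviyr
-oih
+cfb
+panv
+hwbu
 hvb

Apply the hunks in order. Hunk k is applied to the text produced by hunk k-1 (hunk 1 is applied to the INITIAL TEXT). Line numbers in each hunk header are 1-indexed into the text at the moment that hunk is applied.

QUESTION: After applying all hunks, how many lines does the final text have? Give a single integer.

Answer: 14

Derivation:
Hunk 1: at line 1 remove [qewu,whtl,dsb] add [oih,hvb,xqpdb] -> 14 lines: ezu wviyr oih hvb xqpdb xagde nux fysan kbbkq hrpe bpl bxp fiwiq tpp
Hunk 2: at line 4 remove [xqpdb,xagde,nux] add [jiio,resg] -> 13 lines: ezu wviyr oih hvb jiio resg fysan kbbkq hrpe bpl bxp fiwiq tpp
Hunk 3: at line 1 remove [wviyr,oih] add [cfb,panv,hwbu] -> 14 lines: ezu cfb panv hwbu hvb jiio resg fysan kbbkq hrpe bpl bxp fiwiq tpp
Final line count: 14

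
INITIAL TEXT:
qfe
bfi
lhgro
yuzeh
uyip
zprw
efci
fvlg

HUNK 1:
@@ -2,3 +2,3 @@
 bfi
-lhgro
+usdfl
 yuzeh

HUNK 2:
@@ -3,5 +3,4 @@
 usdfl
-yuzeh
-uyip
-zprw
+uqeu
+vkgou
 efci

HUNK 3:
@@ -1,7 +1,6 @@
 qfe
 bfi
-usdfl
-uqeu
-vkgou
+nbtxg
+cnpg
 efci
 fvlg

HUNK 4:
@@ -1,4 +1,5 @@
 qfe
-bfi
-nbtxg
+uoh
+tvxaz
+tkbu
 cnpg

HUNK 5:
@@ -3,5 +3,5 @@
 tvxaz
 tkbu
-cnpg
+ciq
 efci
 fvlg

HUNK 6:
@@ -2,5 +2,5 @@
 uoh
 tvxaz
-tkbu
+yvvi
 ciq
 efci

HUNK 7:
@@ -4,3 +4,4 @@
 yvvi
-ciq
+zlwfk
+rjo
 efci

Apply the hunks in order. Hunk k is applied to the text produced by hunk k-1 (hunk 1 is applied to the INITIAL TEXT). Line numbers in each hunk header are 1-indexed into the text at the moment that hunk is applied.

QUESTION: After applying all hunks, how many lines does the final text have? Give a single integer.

Hunk 1: at line 2 remove [lhgro] add [usdfl] -> 8 lines: qfe bfi usdfl yuzeh uyip zprw efci fvlg
Hunk 2: at line 3 remove [yuzeh,uyip,zprw] add [uqeu,vkgou] -> 7 lines: qfe bfi usdfl uqeu vkgou efci fvlg
Hunk 3: at line 1 remove [usdfl,uqeu,vkgou] add [nbtxg,cnpg] -> 6 lines: qfe bfi nbtxg cnpg efci fvlg
Hunk 4: at line 1 remove [bfi,nbtxg] add [uoh,tvxaz,tkbu] -> 7 lines: qfe uoh tvxaz tkbu cnpg efci fvlg
Hunk 5: at line 3 remove [cnpg] add [ciq] -> 7 lines: qfe uoh tvxaz tkbu ciq efci fvlg
Hunk 6: at line 2 remove [tkbu] add [yvvi] -> 7 lines: qfe uoh tvxaz yvvi ciq efci fvlg
Hunk 7: at line 4 remove [ciq] add [zlwfk,rjo] -> 8 lines: qfe uoh tvxaz yvvi zlwfk rjo efci fvlg
Final line count: 8

Answer: 8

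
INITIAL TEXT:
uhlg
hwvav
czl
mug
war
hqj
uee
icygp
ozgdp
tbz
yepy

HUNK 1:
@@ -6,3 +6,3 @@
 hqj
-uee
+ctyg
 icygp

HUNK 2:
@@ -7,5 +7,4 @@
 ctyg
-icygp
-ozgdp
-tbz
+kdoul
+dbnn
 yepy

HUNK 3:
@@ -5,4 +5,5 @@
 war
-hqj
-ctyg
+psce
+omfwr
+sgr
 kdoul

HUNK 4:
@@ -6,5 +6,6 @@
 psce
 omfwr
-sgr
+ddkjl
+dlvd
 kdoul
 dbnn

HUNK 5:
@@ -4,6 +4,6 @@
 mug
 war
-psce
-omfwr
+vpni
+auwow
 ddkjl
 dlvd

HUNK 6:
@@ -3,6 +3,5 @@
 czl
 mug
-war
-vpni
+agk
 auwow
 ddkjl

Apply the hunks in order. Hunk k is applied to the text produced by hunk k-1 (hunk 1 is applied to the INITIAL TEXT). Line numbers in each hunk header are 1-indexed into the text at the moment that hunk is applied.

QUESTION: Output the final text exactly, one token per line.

Hunk 1: at line 6 remove [uee] add [ctyg] -> 11 lines: uhlg hwvav czl mug war hqj ctyg icygp ozgdp tbz yepy
Hunk 2: at line 7 remove [icygp,ozgdp,tbz] add [kdoul,dbnn] -> 10 lines: uhlg hwvav czl mug war hqj ctyg kdoul dbnn yepy
Hunk 3: at line 5 remove [hqj,ctyg] add [psce,omfwr,sgr] -> 11 lines: uhlg hwvav czl mug war psce omfwr sgr kdoul dbnn yepy
Hunk 4: at line 6 remove [sgr] add [ddkjl,dlvd] -> 12 lines: uhlg hwvav czl mug war psce omfwr ddkjl dlvd kdoul dbnn yepy
Hunk 5: at line 4 remove [psce,omfwr] add [vpni,auwow] -> 12 lines: uhlg hwvav czl mug war vpni auwow ddkjl dlvd kdoul dbnn yepy
Hunk 6: at line 3 remove [war,vpni] add [agk] -> 11 lines: uhlg hwvav czl mug agk auwow ddkjl dlvd kdoul dbnn yepy

Answer: uhlg
hwvav
czl
mug
agk
auwow
ddkjl
dlvd
kdoul
dbnn
yepy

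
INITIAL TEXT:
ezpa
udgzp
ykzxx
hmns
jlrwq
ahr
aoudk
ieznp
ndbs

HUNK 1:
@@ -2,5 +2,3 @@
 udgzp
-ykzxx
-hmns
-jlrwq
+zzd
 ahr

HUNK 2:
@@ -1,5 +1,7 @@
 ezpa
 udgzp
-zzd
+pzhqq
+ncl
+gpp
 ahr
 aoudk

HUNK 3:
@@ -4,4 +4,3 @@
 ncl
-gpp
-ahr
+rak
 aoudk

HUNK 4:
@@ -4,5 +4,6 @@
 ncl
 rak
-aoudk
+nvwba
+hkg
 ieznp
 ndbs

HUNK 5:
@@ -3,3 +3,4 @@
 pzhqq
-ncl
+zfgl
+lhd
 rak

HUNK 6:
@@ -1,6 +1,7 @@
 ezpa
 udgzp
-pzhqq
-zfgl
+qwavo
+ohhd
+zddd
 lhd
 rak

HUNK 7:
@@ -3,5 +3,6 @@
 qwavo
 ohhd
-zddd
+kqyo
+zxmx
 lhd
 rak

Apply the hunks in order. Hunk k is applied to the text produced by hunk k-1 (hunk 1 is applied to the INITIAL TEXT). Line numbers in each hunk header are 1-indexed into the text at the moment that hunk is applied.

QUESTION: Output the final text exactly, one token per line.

Answer: ezpa
udgzp
qwavo
ohhd
kqyo
zxmx
lhd
rak
nvwba
hkg
ieznp
ndbs

Derivation:
Hunk 1: at line 2 remove [ykzxx,hmns,jlrwq] add [zzd] -> 7 lines: ezpa udgzp zzd ahr aoudk ieznp ndbs
Hunk 2: at line 1 remove [zzd] add [pzhqq,ncl,gpp] -> 9 lines: ezpa udgzp pzhqq ncl gpp ahr aoudk ieznp ndbs
Hunk 3: at line 4 remove [gpp,ahr] add [rak] -> 8 lines: ezpa udgzp pzhqq ncl rak aoudk ieznp ndbs
Hunk 4: at line 4 remove [aoudk] add [nvwba,hkg] -> 9 lines: ezpa udgzp pzhqq ncl rak nvwba hkg ieznp ndbs
Hunk 5: at line 3 remove [ncl] add [zfgl,lhd] -> 10 lines: ezpa udgzp pzhqq zfgl lhd rak nvwba hkg ieznp ndbs
Hunk 6: at line 1 remove [pzhqq,zfgl] add [qwavo,ohhd,zddd] -> 11 lines: ezpa udgzp qwavo ohhd zddd lhd rak nvwba hkg ieznp ndbs
Hunk 7: at line 3 remove [zddd] add [kqyo,zxmx] -> 12 lines: ezpa udgzp qwavo ohhd kqyo zxmx lhd rak nvwba hkg ieznp ndbs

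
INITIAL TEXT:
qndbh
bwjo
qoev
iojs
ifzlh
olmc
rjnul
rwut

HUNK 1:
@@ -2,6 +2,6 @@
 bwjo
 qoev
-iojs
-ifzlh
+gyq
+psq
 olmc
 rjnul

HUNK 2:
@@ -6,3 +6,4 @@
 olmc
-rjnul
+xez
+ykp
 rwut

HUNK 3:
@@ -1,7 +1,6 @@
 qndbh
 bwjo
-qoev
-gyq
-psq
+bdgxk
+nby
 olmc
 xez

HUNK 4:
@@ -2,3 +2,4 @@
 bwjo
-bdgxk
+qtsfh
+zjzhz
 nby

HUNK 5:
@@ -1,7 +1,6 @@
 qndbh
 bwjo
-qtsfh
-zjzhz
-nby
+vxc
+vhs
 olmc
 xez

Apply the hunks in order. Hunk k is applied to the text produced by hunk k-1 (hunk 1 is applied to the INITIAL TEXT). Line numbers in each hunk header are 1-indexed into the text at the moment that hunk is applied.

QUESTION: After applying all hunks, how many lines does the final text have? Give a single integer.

Hunk 1: at line 2 remove [iojs,ifzlh] add [gyq,psq] -> 8 lines: qndbh bwjo qoev gyq psq olmc rjnul rwut
Hunk 2: at line 6 remove [rjnul] add [xez,ykp] -> 9 lines: qndbh bwjo qoev gyq psq olmc xez ykp rwut
Hunk 3: at line 1 remove [qoev,gyq,psq] add [bdgxk,nby] -> 8 lines: qndbh bwjo bdgxk nby olmc xez ykp rwut
Hunk 4: at line 2 remove [bdgxk] add [qtsfh,zjzhz] -> 9 lines: qndbh bwjo qtsfh zjzhz nby olmc xez ykp rwut
Hunk 5: at line 1 remove [qtsfh,zjzhz,nby] add [vxc,vhs] -> 8 lines: qndbh bwjo vxc vhs olmc xez ykp rwut
Final line count: 8

Answer: 8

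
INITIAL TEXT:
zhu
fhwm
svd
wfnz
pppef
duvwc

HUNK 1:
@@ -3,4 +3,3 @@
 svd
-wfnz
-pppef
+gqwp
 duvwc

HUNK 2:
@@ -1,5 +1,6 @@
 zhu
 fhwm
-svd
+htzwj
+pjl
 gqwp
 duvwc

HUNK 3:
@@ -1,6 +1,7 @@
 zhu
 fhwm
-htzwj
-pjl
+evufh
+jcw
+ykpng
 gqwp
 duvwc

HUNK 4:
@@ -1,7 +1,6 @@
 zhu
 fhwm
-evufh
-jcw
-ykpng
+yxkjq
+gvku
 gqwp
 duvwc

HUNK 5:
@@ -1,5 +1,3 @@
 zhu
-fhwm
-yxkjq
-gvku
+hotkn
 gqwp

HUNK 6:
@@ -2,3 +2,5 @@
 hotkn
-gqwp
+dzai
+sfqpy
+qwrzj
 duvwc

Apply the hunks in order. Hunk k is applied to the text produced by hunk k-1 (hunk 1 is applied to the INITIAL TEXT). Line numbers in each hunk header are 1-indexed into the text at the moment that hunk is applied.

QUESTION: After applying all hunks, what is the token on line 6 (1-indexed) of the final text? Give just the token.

Answer: duvwc

Derivation:
Hunk 1: at line 3 remove [wfnz,pppef] add [gqwp] -> 5 lines: zhu fhwm svd gqwp duvwc
Hunk 2: at line 1 remove [svd] add [htzwj,pjl] -> 6 lines: zhu fhwm htzwj pjl gqwp duvwc
Hunk 3: at line 1 remove [htzwj,pjl] add [evufh,jcw,ykpng] -> 7 lines: zhu fhwm evufh jcw ykpng gqwp duvwc
Hunk 4: at line 1 remove [evufh,jcw,ykpng] add [yxkjq,gvku] -> 6 lines: zhu fhwm yxkjq gvku gqwp duvwc
Hunk 5: at line 1 remove [fhwm,yxkjq,gvku] add [hotkn] -> 4 lines: zhu hotkn gqwp duvwc
Hunk 6: at line 2 remove [gqwp] add [dzai,sfqpy,qwrzj] -> 6 lines: zhu hotkn dzai sfqpy qwrzj duvwc
Final line 6: duvwc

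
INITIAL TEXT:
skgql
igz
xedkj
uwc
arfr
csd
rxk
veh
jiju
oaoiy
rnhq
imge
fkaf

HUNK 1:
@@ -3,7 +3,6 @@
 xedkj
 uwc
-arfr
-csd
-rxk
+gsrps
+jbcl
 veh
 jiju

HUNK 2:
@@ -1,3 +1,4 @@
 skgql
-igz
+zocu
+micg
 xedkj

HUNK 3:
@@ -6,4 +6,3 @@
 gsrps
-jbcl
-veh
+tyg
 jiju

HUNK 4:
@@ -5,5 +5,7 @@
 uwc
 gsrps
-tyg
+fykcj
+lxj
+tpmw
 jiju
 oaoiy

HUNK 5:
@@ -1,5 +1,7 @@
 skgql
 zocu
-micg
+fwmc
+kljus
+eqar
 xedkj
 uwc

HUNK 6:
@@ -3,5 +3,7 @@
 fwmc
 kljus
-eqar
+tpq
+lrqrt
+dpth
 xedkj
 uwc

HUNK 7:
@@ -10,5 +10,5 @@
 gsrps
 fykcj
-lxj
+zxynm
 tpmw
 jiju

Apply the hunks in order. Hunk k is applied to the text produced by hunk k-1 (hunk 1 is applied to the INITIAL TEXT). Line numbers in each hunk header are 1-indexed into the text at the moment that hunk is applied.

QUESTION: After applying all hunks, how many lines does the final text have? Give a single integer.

Answer: 18

Derivation:
Hunk 1: at line 3 remove [arfr,csd,rxk] add [gsrps,jbcl] -> 12 lines: skgql igz xedkj uwc gsrps jbcl veh jiju oaoiy rnhq imge fkaf
Hunk 2: at line 1 remove [igz] add [zocu,micg] -> 13 lines: skgql zocu micg xedkj uwc gsrps jbcl veh jiju oaoiy rnhq imge fkaf
Hunk 3: at line 6 remove [jbcl,veh] add [tyg] -> 12 lines: skgql zocu micg xedkj uwc gsrps tyg jiju oaoiy rnhq imge fkaf
Hunk 4: at line 5 remove [tyg] add [fykcj,lxj,tpmw] -> 14 lines: skgql zocu micg xedkj uwc gsrps fykcj lxj tpmw jiju oaoiy rnhq imge fkaf
Hunk 5: at line 1 remove [micg] add [fwmc,kljus,eqar] -> 16 lines: skgql zocu fwmc kljus eqar xedkj uwc gsrps fykcj lxj tpmw jiju oaoiy rnhq imge fkaf
Hunk 6: at line 3 remove [eqar] add [tpq,lrqrt,dpth] -> 18 lines: skgql zocu fwmc kljus tpq lrqrt dpth xedkj uwc gsrps fykcj lxj tpmw jiju oaoiy rnhq imge fkaf
Hunk 7: at line 10 remove [lxj] add [zxynm] -> 18 lines: skgql zocu fwmc kljus tpq lrqrt dpth xedkj uwc gsrps fykcj zxynm tpmw jiju oaoiy rnhq imge fkaf
Final line count: 18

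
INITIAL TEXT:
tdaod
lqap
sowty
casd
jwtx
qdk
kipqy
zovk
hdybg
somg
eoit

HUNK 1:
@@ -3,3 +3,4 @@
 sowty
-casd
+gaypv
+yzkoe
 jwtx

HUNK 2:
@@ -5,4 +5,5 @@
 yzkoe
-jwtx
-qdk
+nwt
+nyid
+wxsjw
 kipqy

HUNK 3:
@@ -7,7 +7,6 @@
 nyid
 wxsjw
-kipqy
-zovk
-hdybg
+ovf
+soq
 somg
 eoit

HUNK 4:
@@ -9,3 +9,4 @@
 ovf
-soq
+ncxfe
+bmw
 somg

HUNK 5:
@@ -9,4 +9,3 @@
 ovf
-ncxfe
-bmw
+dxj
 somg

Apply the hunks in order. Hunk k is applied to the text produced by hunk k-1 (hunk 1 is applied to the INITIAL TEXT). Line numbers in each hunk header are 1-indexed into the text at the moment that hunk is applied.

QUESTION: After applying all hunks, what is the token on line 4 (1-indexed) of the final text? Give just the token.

Answer: gaypv

Derivation:
Hunk 1: at line 3 remove [casd] add [gaypv,yzkoe] -> 12 lines: tdaod lqap sowty gaypv yzkoe jwtx qdk kipqy zovk hdybg somg eoit
Hunk 2: at line 5 remove [jwtx,qdk] add [nwt,nyid,wxsjw] -> 13 lines: tdaod lqap sowty gaypv yzkoe nwt nyid wxsjw kipqy zovk hdybg somg eoit
Hunk 3: at line 7 remove [kipqy,zovk,hdybg] add [ovf,soq] -> 12 lines: tdaod lqap sowty gaypv yzkoe nwt nyid wxsjw ovf soq somg eoit
Hunk 4: at line 9 remove [soq] add [ncxfe,bmw] -> 13 lines: tdaod lqap sowty gaypv yzkoe nwt nyid wxsjw ovf ncxfe bmw somg eoit
Hunk 5: at line 9 remove [ncxfe,bmw] add [dxj] -> 12 lines: tdaod lqap sowty gaypv yzkoe nwt nyid wxsjw ovf dxj somg eoit
Final line 4: gaypv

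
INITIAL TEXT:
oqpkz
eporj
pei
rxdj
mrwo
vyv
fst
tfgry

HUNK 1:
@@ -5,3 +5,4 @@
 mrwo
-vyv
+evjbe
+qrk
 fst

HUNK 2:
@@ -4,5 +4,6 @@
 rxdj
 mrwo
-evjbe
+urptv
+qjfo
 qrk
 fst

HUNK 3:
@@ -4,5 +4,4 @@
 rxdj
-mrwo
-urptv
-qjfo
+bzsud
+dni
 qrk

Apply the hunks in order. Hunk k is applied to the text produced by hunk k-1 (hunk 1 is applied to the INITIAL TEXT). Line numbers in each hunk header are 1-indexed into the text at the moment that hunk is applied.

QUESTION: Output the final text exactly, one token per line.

Hunk 1: at line 5 remove [vyv] add [evjbe,qrk] -> 9 lines: oqpkz eporj pei rxdj mrwo evjbe qrk fst tfgry
Hunk 2: at line 4 remove [evjbe] add [urptv,qjfo] -> 10 lines: oqpkz eporj pei rxdj mrwo urptv qjfo qrk fst tfgry
Hunk 3: at line 4 remove [mrwo,urptv,qjfo] add [bzsud,dni] -> 9 lines: oqpkz eporj pei rxdj bzsud dni qrk fst tfgry

Answer: oqpkz
eporj
pei
rxdj
bzsud
dni
qrk
fst
tfgry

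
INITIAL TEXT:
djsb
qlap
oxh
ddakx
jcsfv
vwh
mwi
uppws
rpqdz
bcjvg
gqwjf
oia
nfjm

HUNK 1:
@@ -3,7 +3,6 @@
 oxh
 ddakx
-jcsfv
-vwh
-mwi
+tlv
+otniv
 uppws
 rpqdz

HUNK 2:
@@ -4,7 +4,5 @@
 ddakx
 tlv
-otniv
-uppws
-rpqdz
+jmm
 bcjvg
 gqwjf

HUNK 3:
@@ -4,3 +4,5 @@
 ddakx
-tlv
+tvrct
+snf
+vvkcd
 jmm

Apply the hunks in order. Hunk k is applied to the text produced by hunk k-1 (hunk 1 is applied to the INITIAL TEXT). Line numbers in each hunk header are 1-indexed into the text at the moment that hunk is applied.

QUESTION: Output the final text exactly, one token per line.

Hunk 1: at line 3 remove [jcsfv,vwh,mwi] add [tlv,otniv] -> 12 lines: djsb qlap oxh ddakx tlv otniv uppws rpqdz bcjvg gqwjf oia nfjm
Hunk 2: at line 4 remove [otniv,uppws,rpqdz] add [jmm] -> 10 lines: djsb qlap oxh ddakx tlv jmm bcjvg gqwjf oia nfjm
Hunk 3: at line 4 remove [tlv] add [tvrct,snf,vvkcd] -> 12 lines: djsb qlap oxh ddakx tvrct snf vvkcd jmm bcjvg gqwjf oia nfjm

Answer: djsb
qlap
oxh
ddakx
tvrct
snf
vvkcd
jmm
bcjvg
gqwjf
oia
nfjm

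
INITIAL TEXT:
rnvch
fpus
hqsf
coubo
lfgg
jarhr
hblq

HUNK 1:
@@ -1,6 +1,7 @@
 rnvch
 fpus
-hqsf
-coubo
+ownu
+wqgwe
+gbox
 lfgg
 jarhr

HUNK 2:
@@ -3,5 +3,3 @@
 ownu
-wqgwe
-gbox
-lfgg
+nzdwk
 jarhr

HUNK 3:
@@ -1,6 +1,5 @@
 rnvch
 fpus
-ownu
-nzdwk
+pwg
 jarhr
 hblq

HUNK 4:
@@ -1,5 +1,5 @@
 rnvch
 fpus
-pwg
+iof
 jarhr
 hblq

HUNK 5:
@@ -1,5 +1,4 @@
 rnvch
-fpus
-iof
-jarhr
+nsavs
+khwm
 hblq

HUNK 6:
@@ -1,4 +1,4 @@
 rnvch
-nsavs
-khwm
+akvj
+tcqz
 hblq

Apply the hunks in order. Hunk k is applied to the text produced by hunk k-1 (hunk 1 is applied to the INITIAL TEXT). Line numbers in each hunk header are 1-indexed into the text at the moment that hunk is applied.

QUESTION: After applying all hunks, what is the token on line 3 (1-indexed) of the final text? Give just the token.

Hunk 1: at line 1 remove [hqsf,coubo] add [ownu,wqgwe,gbox] -> 8 lines: rnvch fpus ownu wqgwe gbox lfgg jarhr hblq
Hunk 2: at line 3 remove [wqgwe,gbox,lfgg] add [nzdwk] -> 6 lines: rnvch fpus ownu nzdwk jarhr hblq
Hunk 3: at line 1 remove [ownu,nzdwk] add [pwg] -> 5 lines: rnvch fpus pwg jarhr hblq
Hunk 4: at line 1 remove [pwg] add [iof] -> 5 lines: rnvch fpus iof jarhr hblq
Hunk 5: at line 1 remove [fpus,iof,jarhr] add [nsavs,khwm] -> 4 lines: rnvch nsavs khwm hblq
Hunk 6: at line 1 remove [nsavs,khwm] add [akvj,tcqz] -> 4 lines: rnvch akvj tcqz hblq
Final line 3: tcqz

Answer: tcqz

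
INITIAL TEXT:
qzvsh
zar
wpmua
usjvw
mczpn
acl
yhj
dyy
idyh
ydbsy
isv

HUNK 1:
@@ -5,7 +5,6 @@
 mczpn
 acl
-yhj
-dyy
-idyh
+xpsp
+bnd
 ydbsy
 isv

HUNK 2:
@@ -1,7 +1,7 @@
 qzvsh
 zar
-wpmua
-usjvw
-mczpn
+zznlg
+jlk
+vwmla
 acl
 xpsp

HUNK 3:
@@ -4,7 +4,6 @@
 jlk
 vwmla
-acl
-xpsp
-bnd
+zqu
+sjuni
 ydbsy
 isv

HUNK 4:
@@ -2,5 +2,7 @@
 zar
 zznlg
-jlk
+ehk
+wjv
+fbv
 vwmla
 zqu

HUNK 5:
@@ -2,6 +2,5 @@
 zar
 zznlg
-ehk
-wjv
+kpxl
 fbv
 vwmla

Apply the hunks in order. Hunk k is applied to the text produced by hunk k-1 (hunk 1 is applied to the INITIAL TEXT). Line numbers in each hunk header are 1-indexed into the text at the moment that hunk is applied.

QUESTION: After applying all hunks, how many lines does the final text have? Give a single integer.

Answer: 10

Derivation:
Hunk 1: at line 5 remove [yhj,dyy,idyh] add [xpsp,bnd] -> 10 lines: qzvsh zar wpmua usjvw mczpn acl xpsp bnd ydbsy isv
Hunk 2: at line 1 remove [wpmua,usjvw,mczpn] add [zznlg,jlk,vwmla] -> 10 lines: qzvsh zar zznlg jlk vwmla acl xpsp bnd ydbsy isv
Hunk 3: at line 4 remove [acl,xpsp,bnd] add [zqu,sjuni] -> 9 lines: qzvsh zar zznlg jlk vwmla zqu sjuni ydbsy isv
Hunk 4: at line 2 remove [jlk] add [ehk,wjv,fbv] -> 11 lines: qzvsh zar zznlg ehk wjv fbv vwmla zqu sjuni ydbsy isv
Hunk 5: at line 2 remove [ehk,wjv] add [kpxl] -> 10 lines: qzvsh zar zznlg kpxl fbv vwmla zqu sjuni ydbsy isv
Final line count: 10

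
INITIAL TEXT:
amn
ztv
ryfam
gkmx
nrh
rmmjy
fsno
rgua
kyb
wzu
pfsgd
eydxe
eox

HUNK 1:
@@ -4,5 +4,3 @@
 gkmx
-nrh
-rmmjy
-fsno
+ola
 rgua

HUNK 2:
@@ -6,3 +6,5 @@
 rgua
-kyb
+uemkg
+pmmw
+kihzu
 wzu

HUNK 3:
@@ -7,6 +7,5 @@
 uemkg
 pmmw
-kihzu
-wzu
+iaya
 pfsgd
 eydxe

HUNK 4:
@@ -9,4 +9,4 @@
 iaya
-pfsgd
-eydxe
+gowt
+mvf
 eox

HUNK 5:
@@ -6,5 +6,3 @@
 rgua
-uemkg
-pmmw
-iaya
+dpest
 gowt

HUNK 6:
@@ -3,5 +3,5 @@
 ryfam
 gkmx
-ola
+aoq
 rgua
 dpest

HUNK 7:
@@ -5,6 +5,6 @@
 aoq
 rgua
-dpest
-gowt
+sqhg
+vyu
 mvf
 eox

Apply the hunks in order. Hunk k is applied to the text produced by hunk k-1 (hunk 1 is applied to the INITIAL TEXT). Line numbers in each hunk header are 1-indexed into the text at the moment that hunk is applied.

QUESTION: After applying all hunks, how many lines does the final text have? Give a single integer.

Answer: 10

Derivation:
Hunk 1: at line 4 remove [nrh,rmmjy,fsno] add [ola] -> 11 lines: amn ztv ryfam gkmx ola rgua kyb wzu pfsgd eydxe eox
Hunk 2: at line 6 remove [kyb] add [uemkg,pmmw,kihzu] -> 13 lines: amn ztv ryfam gkmx ola rgua uemkg pmmw kihzu wzu pfsgd eydxe eox
Hunk 3: at line 7 remove [kihzu,wzu] add [iaya] -> 12 lines: amn ztv ryfam gkmx ola rgua uemkg pmmw iaya pfsgd eydxe eox
Hunk 4: at line 9 remove [pfsgd,eydxe] add [gowt,mvf] -> 12 lines: amn ztv ryfam gkmx ola rgua uemkg pmmw iaya gowt mvf eox
Hunk 5: at line 6 remove [uemkg,pmmw,iaya] add [dpest] -> 10 lines: amn ztv ryfam gkmx ola rgua dpest gowt mvf eox
Hunk 6: at line 3 remove [ola] add [aoq] -> 10 lines: amn ztv ryfam gkmx aoq rgua dpest gowt mvf eox
Hunk 7: at line 5 remove [dpest,gowt] add [sqhg,vyu] -> 10 lines: amn ztv ryfam gkmx aoq rgua sqhg vyu mvf eox
Final line count: 10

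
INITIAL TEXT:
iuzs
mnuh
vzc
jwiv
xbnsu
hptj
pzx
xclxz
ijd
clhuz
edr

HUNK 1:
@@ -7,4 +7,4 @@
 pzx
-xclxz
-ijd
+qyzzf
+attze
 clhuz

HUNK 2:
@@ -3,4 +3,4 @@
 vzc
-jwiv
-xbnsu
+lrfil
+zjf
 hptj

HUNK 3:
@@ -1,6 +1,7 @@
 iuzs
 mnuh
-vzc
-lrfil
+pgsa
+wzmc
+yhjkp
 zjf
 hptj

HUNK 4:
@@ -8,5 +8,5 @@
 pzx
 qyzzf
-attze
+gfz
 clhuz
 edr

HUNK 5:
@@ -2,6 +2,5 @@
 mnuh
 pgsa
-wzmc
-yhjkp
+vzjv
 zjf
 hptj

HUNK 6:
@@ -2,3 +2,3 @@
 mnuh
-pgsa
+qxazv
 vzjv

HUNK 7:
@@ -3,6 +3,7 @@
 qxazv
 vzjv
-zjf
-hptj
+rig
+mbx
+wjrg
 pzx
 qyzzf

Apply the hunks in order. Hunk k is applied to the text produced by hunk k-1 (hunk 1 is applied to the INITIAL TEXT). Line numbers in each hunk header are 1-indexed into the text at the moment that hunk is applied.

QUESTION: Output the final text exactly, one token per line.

Answer: iuzs
mnuh
qxazv
vzjv
rig
mbx
wjrg
pzx
qyzzf
gfz
clhuz
edr

Derivation:
Hunk 1: at line 7 remove [xclxz,ijd] add [qyzzf,attze] -> 11 lines: iuzs mnuh vzc jwiv xbnsu hptj pzx qyzzf attze clhuz edr
Hunk 2: at line 3 remove [jwiv,xbnsu] add [lrfil,zjf] -> 11 lines: iuzs mnuh vzc lrfil zjf hptj pzx qyzzf attze clhuz edr
Hunk 3: at line 1 remove [vzc,lrfil] add [pgsa,wzmc,yhjkp] -> 12 lines: iuzs mnuh pgsa wzmc yhjkp zjf hptj pzx qyzzf attze clhuz edr
Hunk 4: at line 8 remove [attze] add [gfz] -> 12 lines: iuzs mnuh pgsa wzmc yhjkp zjf hptj pzx qyzzf gfz clhuz edr
Hunk 5: at line 2 remove [wzmc,yhjkp] add [vzjv] -> 11 lines: iuzs mnuh pgsa vzjv zjf hptj pzx qyzzf gfz clhuz edr
Hunk 6: at line 2 remove [pgsa] add [qxazv] -> 11 lines: iuzs mnuh qxazv vzjv zjf hptj pzx qyzzf gfz clhuz edr
Hunk 7: at line 3 remove [zjf,hptj] add [rig,mbx,wjrg] -> 12 lines: iuzs mnuh qxazv vzjv rig mbx wjrg pzx qyzzf gfz clhuz edr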